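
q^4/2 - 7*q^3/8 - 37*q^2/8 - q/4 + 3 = (q/2 + 1/2)*(q - 4)*(q - 3/4)*(q + 2)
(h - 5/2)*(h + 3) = h^2 + h/2 - 15/2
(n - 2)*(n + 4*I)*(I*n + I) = I*n^3 - 4*n^2 - I*n^2 + 4*n - 2*I*n + 8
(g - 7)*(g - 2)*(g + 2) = g^3 - 7*g^2 - 4*g + 28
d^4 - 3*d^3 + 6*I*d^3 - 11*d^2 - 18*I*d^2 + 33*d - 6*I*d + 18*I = (d - 3)*(d + I)*(d + 2*I)*(d + 3*I)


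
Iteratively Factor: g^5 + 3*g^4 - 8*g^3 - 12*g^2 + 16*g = (g + 4)*(g^4 - g^3 - 4*g^2 + 4*g) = g*(g + 4)*(g^3 - g^2 - 4*g + 4) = g*(g - 2)*(g + 4)*(g^2 + g - 2) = g*(g - 2)*(g + 2)*(g + 4)*(g - 1)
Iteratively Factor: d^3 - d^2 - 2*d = (d + 1)*(d^2 - 2*d) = d*(d + 1)*(d - 2)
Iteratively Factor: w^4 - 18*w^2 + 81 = (w + 3)*(w^3 - 3*w^2 - 9*w + 27) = (w + 3)^2*(w^2 - 6*w + 9) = (w - 3)*(w + 3)^2*(w - 3)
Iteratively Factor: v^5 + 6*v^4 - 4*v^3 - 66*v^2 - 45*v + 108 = (v + 3)*(v^4 + 3*v^3 - 13*v^2 - 27*v + 36) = (v - 3)*(v + 3)*(v^3 + 6*v^2 + 5*v - 12) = (v - 3)*(v + 3)*(v + 4)*(v^2 + 2*v - 3) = (v - 3)*(v - 1)*(v + 3)*(v + 4)*(v + 3)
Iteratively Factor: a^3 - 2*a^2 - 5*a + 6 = (a + 2)*(a^2 - 4*a + 3) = (a - 3)*(a + 2)*(a - 1)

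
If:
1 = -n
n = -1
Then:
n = -1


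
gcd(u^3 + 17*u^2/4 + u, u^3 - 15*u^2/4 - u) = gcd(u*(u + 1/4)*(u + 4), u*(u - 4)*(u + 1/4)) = u^2 + u/4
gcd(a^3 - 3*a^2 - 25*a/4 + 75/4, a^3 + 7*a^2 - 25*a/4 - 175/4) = a^2 - 25/4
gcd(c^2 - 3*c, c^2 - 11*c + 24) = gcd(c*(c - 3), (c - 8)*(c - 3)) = c - 3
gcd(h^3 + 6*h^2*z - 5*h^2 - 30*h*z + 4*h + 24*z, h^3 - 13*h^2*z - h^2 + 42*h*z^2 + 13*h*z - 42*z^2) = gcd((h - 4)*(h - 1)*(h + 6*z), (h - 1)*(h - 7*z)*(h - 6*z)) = h - 1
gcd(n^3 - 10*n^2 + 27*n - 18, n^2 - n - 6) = n - 3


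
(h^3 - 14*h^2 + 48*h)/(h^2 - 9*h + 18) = h*(h - 8)/(h - 3)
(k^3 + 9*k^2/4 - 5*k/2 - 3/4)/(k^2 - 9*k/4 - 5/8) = 2*(k^2 + 2*k - 3)/(2*k - 5)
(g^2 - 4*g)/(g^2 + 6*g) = (g - 4)/(g + 6)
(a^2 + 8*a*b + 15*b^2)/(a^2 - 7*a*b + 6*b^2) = (a^2 + 8*a*b + 15*b^2)/(a^2 - 7*a*b + 6*b^2)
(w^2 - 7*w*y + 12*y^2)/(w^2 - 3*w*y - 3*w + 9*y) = (w - 4*y)/(w - 3)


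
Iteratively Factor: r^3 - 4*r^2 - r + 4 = (r - 1)*(r^2 - 3*r - 4) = (r - 1)*(r + 1)*(r - 4)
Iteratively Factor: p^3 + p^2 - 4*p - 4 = (p + 1)*(p^2 - 4) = (p + 1)*(p + 2)*(p - 2)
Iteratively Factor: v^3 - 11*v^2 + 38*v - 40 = (v - 4)*(v^2 - 7*v + 10) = (v - 4)*(v - 2)*(v - 5)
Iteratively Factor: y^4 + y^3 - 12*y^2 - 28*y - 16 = (y + 2)*(y^3 - y^2 - 10*y - 8) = (y - 4)*(y + 2)*(y^2 + 3*y + 2) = (y - 4)*(y + 2)^2*(y + 1)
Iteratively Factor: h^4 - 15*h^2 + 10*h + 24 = (h + 4)*(h^3 - 4*h^2 + h + 6) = (h - 2)*(h + 4)*(h^2 - 2*h - 3) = (h - 2)*(h + 1)*(h + 4)*(h - 3)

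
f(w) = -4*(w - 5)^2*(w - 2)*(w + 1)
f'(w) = -4*(w - 5)^2*(w - 2) - 4*(w - 5)^2*(w + 1) - 4*(w - 2)*(w + 1)*(2*w - 10)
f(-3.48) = -3909.16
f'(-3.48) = 3211.60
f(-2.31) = -1206.82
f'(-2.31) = 1531.43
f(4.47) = -15.18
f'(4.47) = 48.36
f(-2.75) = -1997.08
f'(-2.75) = 2077.00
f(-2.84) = -2189.55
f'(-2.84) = 2200.92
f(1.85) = 16.97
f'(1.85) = -117.94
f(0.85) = 146.56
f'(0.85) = -118.86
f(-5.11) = -11947.41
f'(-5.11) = 6950.76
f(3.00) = -64.00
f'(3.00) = -16.00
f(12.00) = -25480.00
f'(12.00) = -11788.00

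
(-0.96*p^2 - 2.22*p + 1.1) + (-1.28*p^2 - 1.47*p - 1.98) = -2.24*p^2 - 3.69*p - 0.88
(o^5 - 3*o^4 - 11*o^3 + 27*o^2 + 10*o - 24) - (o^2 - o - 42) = o^5 - 3*o^4 - 11*o^3 + 26*o^2 + 11*o + 18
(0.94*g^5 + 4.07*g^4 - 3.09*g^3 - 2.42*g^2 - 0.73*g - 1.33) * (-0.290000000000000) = -0.2726*g^5 - 1.1803*g^4 + 0.8961*g^3 + 0.7018*g^2 + 0.2117*g + 0.3857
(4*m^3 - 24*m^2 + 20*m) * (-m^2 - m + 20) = -4*m^5 + 20*m^4 + 84*m^3 - 500*m^2 + 400*m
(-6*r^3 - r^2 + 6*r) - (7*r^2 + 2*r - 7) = -6*r^3 - 8*r^2 + 4*r + 7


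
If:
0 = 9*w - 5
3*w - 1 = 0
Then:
No Solution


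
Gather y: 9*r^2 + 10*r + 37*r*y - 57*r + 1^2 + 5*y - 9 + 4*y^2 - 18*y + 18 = 9*r^2 - 47*r + 4*y^2 + y*(37*r - 13) + 10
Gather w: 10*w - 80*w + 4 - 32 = -70*w - 28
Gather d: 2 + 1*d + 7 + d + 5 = 2*d + 14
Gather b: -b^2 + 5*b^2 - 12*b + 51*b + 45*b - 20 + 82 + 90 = 4*b^2 + 84*b + 152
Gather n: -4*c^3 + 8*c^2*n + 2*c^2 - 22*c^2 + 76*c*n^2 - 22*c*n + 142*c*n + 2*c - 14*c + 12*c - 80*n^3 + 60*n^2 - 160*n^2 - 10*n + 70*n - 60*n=-4*c^3 - 20*c^2 - 80*n^3 + n^2*(76*c - 100) + n*(8*c^2 + 120*c)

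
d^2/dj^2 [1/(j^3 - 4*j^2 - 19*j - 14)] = 2*((4 - 3*j)*(-j^3 + 4*j^2 + 19*j + 14) - (-3*j^2 + 8*j + 19)^2)/(-j^3 + 4*j^2 + 19*j + 14)^3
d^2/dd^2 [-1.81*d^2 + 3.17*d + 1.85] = -3.62000000000000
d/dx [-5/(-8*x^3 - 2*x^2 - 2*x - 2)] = 5*(-12*x^2 - 2*x - 1)/(2*(4*x^3 + x^2 + x + 1)^2)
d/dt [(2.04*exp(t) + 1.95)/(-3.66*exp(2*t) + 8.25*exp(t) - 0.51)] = (7.4664*exp(2*t) + 14.274*exp(t) - 17.1279)*exp(t)/(13.3956*exp(4*t) - 60.39*exp(3*t) + 71.7957*exp(2*t) - 8.415*exp(t) + 0.2601)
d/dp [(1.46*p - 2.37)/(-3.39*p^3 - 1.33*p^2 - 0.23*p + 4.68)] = (9.8988*p^3 - 22.1611*p^2 - 6.3042*p + 6.2877)/(11.4921*p^6 + 9.0174*p^5 + 3.3283*p^4 - 31.1186*p^3 - 12.3959*p^2 - 2.1528*p + 21.9024)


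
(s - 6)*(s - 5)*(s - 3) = s^3 - 14*s^2 + 63*s - 90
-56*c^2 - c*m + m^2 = (-8*c + m)*(7*c + m)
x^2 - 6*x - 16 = (x - 8)*(x + 2)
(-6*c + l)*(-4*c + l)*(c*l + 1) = 24*c^3*l - 10*c^2*l^2 + 24*c^2 + c*l^3 - 10*c*l + l^2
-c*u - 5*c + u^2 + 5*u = (-c + u)*(u + 5)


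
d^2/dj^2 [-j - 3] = 0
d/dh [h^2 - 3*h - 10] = 2*h - 3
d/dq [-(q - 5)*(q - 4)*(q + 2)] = -3*q^2 + 14*q - 2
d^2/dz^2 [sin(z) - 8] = -sin(z)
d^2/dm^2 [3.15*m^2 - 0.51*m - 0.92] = 6.30000000000000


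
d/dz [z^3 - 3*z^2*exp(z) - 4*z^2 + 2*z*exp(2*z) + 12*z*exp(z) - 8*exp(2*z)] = -3*z^2*exp(z) + 3*z^2 + 4*z*exp(2*z) + 6*z*exp(z) - 8*z - 14*exp(2*z) + 12*exp(z)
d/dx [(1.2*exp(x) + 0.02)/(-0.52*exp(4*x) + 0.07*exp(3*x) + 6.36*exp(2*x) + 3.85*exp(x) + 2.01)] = (1.872*exp(4*x) - 0.1264*exp(3*x) - 7.6362*exp(2*x) - 0.2544*exp(x) + 2.335)*exp(x)/(0.2704*exp(8*x) - 0.0728*exp(7*x) - 6.6095*exp(6*x) - 3.1136*exp(5*x) + 38.8982*exp(4*x) + 49.2534*exp(3*x) + 40.3897*exp(2*x) + 15.477*exp(x) + 4.0401)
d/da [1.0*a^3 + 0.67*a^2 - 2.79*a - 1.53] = 3.0*a^2 + 1.34*a - 2.79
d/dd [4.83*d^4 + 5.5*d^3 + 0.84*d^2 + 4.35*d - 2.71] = 19.32*d^3 + 16.5*d^2 + 1.68*d + 4.35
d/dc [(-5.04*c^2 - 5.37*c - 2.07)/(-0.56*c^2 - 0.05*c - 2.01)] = (-2.7552*c^2 + 17.9424*c + 10.6902)/(0.3136*c^4 + 0.056*c^3 + 2.2537*c^2 + 0.201*c + 4.0401)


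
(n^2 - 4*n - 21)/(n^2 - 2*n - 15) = (n - 7)/(n - 5)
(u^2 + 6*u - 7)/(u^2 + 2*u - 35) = (u - 1)/(u - 5)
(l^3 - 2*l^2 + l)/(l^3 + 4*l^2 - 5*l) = (l - 1)/(l + 5)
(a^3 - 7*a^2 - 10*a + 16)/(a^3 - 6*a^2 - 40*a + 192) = (a^2 + a - 2)/(a^2 + 2*a - 24)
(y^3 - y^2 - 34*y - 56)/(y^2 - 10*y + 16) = (y^3 - y^2 - 34*y - 56)/(y^2 - 10*y + 16)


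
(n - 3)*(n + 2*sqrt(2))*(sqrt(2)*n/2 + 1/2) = sqrt(2)*n^3/2 - 3*sqrt(2)*n^2/2 + 5*n^2/2 - 15*n/2 + sqrt(2)*n - 3*sqrt(2)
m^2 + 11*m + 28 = (m + 4)*(m + 7)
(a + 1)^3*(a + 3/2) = a^4 + 9*a^3/2 + 15*a^2/2 + 11*a/2 + 3/2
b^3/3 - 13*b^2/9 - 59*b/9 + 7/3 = (b/3 + 1)*(b - 7)*(b - 1/3)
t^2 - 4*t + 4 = (t - 2)^2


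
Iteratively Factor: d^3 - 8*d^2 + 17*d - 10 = (d - 1)*(d^2 - 7*d + 10) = (d - 2)*(d - 1)*(d - 5)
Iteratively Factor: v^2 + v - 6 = (v - 2)*(v + 3)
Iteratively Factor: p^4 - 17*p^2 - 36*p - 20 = (p + 1)*(p^3 - p^2 - 16*p - 20) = (p + 1)*(p + 2)*(p^2 - 3*p - 10) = (p - 5)*(p + 1)*(p + 2)*(p + 2)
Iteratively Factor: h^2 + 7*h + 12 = (h + 3)*(h + 4)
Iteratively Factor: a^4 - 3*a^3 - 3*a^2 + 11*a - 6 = (a + 2)*(a^3 - 5*a^2 + 7*a - 3) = (a - 1)*(a + 2)*(a^2 - 4*a + 3) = (a - 1)^2*(a + 2)*(a - 3)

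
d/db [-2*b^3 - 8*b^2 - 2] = 2*b*(-3*b - 8)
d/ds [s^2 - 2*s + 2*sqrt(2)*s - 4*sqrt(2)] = 2*s - 2 + 2*sqrt(2)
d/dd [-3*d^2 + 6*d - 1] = 6 - 6*d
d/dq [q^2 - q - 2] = 2*q - 1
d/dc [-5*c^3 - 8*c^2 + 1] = c*(-15*c - 16)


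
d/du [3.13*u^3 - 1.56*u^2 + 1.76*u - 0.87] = 9.39*u^2 - 3.12*u + 1.76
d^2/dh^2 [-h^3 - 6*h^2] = -6*h - 12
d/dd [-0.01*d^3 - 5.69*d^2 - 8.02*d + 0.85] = -0.03*d^2 - 11.38*d - 8.02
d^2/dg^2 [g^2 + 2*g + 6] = 2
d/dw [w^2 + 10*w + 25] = 2*w + 10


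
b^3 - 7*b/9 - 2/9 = (b - 1)*(b + 1/3)*(b + 2/3)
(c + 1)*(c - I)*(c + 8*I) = c^3 + c^2 + 7*I*c^2 + 8*c + 7*I*c + 8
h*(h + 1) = h^2 + h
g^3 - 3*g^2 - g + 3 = (g - 3)*(g - 1)*(g + 1)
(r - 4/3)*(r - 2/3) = r^2 - 2*r + 8/9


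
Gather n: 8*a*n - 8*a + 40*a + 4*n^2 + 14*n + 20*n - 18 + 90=32*a + 4*n^2 + n*(8*a + 34) + 72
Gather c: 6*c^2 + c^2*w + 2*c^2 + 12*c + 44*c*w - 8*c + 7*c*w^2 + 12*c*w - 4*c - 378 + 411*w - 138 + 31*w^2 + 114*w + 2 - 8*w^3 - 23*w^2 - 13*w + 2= c^2*(w + 8) + c*(7*w^2 + 56*w) - 8*w^3 + 8*w^2 + 512*w - 512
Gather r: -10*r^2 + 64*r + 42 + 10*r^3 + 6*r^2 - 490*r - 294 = 10*r^3 - 4*r^2 - 426*r - 252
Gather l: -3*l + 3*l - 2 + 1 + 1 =0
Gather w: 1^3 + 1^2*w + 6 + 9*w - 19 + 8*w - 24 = 18*w - 36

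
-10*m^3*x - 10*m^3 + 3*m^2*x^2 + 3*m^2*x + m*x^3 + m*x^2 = (-2*m + x)*(5*m + x)*(m*x + m)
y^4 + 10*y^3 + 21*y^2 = y^2*(y + 3)*(y + 7)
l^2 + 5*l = l*(l + 5)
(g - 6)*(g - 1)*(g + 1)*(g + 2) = g^4 - 4*g^3 - 13*g^2 + 4*g + 12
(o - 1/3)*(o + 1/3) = o^2 - 1/9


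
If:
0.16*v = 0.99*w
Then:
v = 6.1875*w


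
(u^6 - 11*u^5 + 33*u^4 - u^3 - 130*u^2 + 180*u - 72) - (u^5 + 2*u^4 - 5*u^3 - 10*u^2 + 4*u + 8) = u^6 - 12*u^5 + 31*u^4 + 4*u^3 - 120*u^2 + 176*u - 80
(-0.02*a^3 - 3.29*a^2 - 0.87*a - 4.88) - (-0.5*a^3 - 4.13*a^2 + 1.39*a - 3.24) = 0.48*a^3 + 0.84*a^2 - 2.26*a - 1.64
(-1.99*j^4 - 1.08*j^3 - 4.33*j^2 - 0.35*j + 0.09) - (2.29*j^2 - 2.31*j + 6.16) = -1.99*j^4 - 1.08*j^3 - 6.62*j^2 + 1.96*j - 6.07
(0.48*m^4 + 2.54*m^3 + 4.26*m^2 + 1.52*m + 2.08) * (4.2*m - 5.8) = 2.016*m^5 + 7.884*m^4 + 3.16*m^3 - 18.324*m^2 - 0.0799999999999983*m - 12.064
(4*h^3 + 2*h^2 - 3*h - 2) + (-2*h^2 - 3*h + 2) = 4*h^3 - 6*h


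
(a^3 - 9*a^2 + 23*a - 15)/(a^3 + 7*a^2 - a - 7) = (a^2 - 8*a + 15)/(a^2 + 8*a + 7)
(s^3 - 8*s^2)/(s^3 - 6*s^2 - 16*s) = s/(s + 2)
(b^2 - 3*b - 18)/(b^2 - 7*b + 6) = (b + 3)/(b - 1)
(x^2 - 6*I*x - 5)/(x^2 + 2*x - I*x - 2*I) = (x - 5*I)/(x + 2)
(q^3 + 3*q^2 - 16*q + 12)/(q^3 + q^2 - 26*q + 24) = (q - 2)/(q - 4)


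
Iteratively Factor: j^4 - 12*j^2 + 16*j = (j)*(j^3 - 12*j + 16) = j*(j - 2)*(j^2 + 2*j - 8) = j*(j - 2)^2*(j + 4)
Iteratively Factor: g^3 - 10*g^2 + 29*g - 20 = (g - 1)*(g^2 - 9*g + 20) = (g - 5)*(g - 1)*(g - 4)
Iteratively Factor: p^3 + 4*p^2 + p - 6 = (p - 1)*(p^2 + 5*p + 6) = (p - 1)*(p + 2)*(p + 3)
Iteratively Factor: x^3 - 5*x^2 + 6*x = (x - 3)*(x^2 - 2*x) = x*(x - 3)*(x - 2)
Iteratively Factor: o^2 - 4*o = (o)*(o - 4)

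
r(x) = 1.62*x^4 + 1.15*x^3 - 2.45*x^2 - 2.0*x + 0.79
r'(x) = 6.48*x^3 + 3.45*x^2 - 4.9*x - 2.0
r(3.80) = 358.71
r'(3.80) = 384.77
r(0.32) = -0.05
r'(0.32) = -3.00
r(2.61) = 74.50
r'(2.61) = 123.92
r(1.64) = 7.71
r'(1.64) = 27.83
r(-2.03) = 12.64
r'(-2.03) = -32.04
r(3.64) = 300.91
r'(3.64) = 338.40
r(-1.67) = 4.54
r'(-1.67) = -14.38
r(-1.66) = 4.40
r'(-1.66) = -14.00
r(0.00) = 0.79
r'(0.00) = -2.00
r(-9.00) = 9610.81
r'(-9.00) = -4402.37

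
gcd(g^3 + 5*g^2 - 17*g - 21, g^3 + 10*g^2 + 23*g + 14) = g^2 + 8*g + 7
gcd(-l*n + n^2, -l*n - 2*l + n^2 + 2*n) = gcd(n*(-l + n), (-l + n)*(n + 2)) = l - n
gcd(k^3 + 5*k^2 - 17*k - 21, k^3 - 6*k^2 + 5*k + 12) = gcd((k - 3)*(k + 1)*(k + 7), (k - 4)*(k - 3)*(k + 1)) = k^2 - 2*k - 3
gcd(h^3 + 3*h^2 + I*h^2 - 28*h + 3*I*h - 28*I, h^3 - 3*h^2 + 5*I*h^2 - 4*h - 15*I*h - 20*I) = h - 4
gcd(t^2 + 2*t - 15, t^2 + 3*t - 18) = t - 3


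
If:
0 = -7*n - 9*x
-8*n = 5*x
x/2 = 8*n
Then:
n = 0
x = 0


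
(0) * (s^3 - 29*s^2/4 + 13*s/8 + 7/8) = 0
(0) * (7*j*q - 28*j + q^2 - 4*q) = 0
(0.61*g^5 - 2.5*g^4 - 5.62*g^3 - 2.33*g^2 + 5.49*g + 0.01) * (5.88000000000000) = 3.5868*g^5 - 14.7*g^4 - 33.0456*g^3 - 13.7004*g^2 + 32.2812*g + 0.0588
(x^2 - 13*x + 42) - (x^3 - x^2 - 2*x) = -x^3 + 2*x^2 - 11*x + 42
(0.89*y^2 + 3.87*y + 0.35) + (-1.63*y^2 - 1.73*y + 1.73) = -0.74*y^2 + 2.14*y + 2.08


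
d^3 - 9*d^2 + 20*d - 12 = (d - 6)*(d - 2)*(d - 1)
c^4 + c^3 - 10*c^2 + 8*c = c*(c - 2)*(c - 1)*(c + 4)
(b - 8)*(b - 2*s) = b^2 - 2*b*s - 8*b + 16*s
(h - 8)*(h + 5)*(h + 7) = h^3 + 4*h^2 - 61*h - 280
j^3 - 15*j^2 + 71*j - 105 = (j - 7)*(j - 5)*(j - 3)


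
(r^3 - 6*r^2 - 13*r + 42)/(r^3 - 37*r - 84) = (r - 2)/(r + 4)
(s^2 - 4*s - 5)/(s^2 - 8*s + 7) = (s^2 - 4*s - 5)/(s^2 - 8*s + 7)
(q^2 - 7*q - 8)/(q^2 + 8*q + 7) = (q - 8)/(q + 7)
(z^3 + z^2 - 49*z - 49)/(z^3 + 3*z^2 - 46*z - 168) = (z^2 + 8*z + 7)/(z^2 + 10*z + 24)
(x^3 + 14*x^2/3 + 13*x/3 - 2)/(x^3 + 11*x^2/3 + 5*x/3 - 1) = (x + 2)/(x + 1)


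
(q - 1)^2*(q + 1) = q^3 - q^2 - q + 1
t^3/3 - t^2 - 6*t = t*(t/3 + 1)*(t - 6)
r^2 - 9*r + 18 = (r - 6)*(r - 3)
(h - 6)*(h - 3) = h^2 - 9*h + 18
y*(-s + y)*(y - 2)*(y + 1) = -s*y^3 + s*y^2 + 2*s*y + y^4 - y^3 - 2*y^2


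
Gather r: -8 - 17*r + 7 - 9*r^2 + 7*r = -9*r^2 - 10*r - 1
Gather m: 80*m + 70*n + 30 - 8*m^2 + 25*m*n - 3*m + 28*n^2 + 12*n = -8*m^2 + m*(25*n + 77) + 28*n^2 + 82*n + 30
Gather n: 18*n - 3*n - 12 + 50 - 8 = 15*n + 30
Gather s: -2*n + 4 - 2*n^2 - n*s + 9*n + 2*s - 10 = -2*n^2 + 7*n + s*(2 - n) - 6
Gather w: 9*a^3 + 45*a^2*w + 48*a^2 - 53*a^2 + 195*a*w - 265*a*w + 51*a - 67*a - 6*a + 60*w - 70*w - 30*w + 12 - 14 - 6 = 9*a^3 - 5*a^2 - 22*a + w*(45*a^2 - 70*a - 40) - 8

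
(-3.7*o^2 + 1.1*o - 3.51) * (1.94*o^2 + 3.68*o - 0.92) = -7.178*o^4 - 11.482*o^3 + 0.642600000000002*o^2 - 13.9288*o + 3.2292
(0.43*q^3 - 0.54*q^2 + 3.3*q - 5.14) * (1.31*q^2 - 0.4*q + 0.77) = 0.5633*q^5 - 0.8794*q^4 + 4.8701*q^3 - 8.4692*q^2 + 4.597*q - 3.9578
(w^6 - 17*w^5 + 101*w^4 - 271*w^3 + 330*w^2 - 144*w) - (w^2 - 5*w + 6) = w^6 - 17*w^5 + 101*w^4 - 271*w^3 + 329*w^2 - 139*w - 6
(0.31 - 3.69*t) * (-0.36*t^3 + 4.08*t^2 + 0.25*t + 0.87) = 1.3284*t^4 - 15.1668*t^3 + 0.3423*t^2 - 3.1328*t + 0.2697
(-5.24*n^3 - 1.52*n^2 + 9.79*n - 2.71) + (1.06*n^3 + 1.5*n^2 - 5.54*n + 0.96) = -4.18*n^3 - 0.02*n^2 + 4.25*n - 1.75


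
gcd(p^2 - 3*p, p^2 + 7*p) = p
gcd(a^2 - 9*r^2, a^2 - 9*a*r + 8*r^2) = 1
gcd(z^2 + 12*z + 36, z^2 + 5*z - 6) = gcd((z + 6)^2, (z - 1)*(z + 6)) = z + 6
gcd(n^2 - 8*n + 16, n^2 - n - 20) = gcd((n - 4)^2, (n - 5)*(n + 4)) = 1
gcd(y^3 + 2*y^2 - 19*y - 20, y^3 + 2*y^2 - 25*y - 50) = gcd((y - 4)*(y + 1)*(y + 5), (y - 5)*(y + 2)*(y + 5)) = y + 5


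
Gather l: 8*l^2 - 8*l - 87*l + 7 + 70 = 8*l^2 - 95*l + 77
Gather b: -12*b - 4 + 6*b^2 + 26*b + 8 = 6*b^2 + 14*b + 4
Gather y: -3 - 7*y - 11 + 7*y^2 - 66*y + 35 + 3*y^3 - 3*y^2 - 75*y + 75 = 3*y^3 + 4*y^2 - 148*y + 96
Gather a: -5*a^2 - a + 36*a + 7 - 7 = -5*a^2 + 35*a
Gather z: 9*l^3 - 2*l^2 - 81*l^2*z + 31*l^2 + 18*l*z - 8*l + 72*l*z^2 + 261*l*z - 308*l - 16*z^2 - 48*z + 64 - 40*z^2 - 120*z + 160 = 9*l^3 + 29*l^2 - 316*l + z^2*(72*l - 56) + z*(-81*l^2 + 279*l - 168) + 224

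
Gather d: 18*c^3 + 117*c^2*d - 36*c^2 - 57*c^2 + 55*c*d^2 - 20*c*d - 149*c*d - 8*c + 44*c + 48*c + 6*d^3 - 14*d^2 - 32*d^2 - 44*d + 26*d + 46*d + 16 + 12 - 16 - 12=18*c^3 - 93*c^2 + 84*c + 6*d^3 + d^2*(55*c - 46) + d*(117*c^2 - 169*c + 28)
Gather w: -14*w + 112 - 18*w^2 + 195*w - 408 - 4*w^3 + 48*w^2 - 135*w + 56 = -4*w^3 + 30*w^2 + 46*w - 240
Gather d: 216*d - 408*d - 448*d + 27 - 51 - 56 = -640*d - 80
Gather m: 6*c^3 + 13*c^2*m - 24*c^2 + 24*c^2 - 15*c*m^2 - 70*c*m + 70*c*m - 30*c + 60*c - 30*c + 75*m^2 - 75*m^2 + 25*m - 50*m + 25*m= 6*c^3 + 13*c^2*m - 15*c*m^2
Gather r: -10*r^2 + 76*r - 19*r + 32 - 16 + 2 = -10*r^2 + 57*r + 18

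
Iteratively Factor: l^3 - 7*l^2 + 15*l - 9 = (l - 3)*(l^2 - 4*l + 3) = (l - 3)*(l - 1)*(l - 3)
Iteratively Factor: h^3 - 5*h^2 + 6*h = (h - 2)*(h^2 - 3*h) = h*(h - 2)*(h - 3)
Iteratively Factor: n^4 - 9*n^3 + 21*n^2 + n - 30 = (n + 1)*(n^3 - 10*n^2 + 31*n - 30) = (n - 3)*(n + 1)*(n^2 - 7*n + 10) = (n - 3)*(n - 2)*(n + 1)*(n - 5)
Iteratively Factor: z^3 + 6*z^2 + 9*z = (z + 3)*(z^2 + 3*z) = (z + 3)^2*(z)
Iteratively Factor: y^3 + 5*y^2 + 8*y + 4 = (y + 1)*(y^2 + 4*y + 4) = (y + 1)*(y + 2)*(y + 2)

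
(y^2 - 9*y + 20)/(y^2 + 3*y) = (y^2 - 9*y + 20)/(y*(y + 3))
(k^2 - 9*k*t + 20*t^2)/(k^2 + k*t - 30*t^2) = (k - 4*t)/(k + 6*t)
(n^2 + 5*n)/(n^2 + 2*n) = (n + 5)/(n + 2)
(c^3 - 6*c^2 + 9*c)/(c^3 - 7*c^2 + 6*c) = (c^2 - 6*c + 9)/(c^2 - 7*c + 6)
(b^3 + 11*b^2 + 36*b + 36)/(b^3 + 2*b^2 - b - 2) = (b^2 + 9*b + 18)/(b^2 - 1)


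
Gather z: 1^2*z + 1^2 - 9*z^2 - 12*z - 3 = -9*z^2 - 11*z - 2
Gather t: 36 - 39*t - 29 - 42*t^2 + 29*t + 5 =-42*t^2 - 10*t + 12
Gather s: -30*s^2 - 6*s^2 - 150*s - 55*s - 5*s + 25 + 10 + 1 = -36*s^2 - 210*s + 36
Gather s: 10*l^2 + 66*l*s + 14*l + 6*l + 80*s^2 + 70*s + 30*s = 10*l^2 + 20*l + 80*s^2 + s*(66*l + 100)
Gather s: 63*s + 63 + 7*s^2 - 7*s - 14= 7*s^2 + 56*s + 49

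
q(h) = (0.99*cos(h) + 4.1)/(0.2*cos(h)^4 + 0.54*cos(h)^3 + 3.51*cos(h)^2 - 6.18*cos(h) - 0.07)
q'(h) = (0.99*cos(h) + 4.1)*(0.8*sin(h)*cos(h)^3 + 1.62*sin(h)*cos(h)^2 + 7.02*sin(h)*cos(h) - 6.18*sin(h))/(0.2*cos(h)^4 + 0.54*cos(h)^3 + 3.51*cos(h)^2 - 6.18*cos(h) - 0.07)^2 - 0.99*sin(h)/(0.2*cos(h)^4 + 0.54*cos(h)^3 + 3.51*cos(h)^2 - 6.18*cos(h) - 0.07) = (0.594*cos(h)^4 + 4.3492*cos(h)^3 + 10.1169*cos(h)^2 + 28.782*cos(h) - 25.2687)*sin(h)/(0.04*cos(h)^8 + 0.216*cos(h)^7 + 1.6956*cos(h)^6 + 1.3188*cos(h)^5 + 5.6177*cos(h)^4 - 43.4592*cos(h)^3 + 37.701*cos(h)^2 + 0.8652*cos(h) + 0.0049)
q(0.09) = -2.53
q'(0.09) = 0.41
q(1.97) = 1.31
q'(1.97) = -4.03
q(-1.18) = -2.38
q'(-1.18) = 3.29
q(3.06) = 0.34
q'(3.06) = -0.05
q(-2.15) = 0.83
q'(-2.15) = 1.75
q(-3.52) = 0.38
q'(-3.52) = -0.24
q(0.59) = -2.07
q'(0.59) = 0.83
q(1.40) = -4.20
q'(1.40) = -19.15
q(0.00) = -2.54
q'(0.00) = 0.00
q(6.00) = -2.38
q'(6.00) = -1.00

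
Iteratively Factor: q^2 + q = (q)*(q + 1)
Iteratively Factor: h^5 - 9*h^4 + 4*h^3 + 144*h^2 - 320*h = (h - 5)*(h^4 - 4*h^3 - 16*h^2 + 64*h) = (h - 5)*(h - 4)*(h^3 - 16*h) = h*(h - 5)*(h - 4)*(h^2 - 16) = h*(h - 5)*(h - 4)^2*(h + 4)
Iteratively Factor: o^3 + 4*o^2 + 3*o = (o + 3)*(o^2 + o) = (o + 1)*(o + 3)*(o)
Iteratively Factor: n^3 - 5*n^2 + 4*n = (n - 4)*(n^2 - n) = n*(n - 4)*(n - 1)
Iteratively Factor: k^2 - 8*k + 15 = (k - 3)*(k - 5)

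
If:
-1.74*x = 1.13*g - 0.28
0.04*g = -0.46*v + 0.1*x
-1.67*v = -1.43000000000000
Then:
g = -3.60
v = 0.86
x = 2.50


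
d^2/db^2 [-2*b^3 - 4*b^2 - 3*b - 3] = -12*b - 8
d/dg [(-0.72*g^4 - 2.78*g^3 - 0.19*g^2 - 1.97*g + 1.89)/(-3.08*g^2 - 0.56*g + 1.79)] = (4.4352*g^5 + 9.772*g^4 - 2.0416*g^3 - 20.8898*g^2 + 10.9622*g - 2.4679)/(9.4864*g^4 + 3.4496*g^3 - 10.7128*g^2 - 2.0048*g + 3.2041)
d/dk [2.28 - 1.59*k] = -1.59000000000000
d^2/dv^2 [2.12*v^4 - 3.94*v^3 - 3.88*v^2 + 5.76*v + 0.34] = 25.44*v^2 - 23.64*v - 7.76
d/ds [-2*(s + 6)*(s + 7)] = -4*s - 26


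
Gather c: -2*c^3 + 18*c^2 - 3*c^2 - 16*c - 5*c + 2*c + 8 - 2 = -2*c^3 + 15*c^2 - 19*c + 6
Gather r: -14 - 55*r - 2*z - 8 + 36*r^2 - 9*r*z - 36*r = 36*r^2 + r*(-9*z - 91) - 2*z - 22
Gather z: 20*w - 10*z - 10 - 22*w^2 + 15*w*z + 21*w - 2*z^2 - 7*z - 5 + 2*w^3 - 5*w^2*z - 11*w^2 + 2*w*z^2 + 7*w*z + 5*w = 2*w^3 - 33*w^2 + 46*w + z^2*(2*w - 2) + z*(-5*w^2 + 22*w - 17) - 15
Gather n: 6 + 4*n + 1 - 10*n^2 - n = -10*n^2 + 3*n + 7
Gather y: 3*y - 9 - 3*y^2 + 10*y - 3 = -3*y^2 + 13*y - 12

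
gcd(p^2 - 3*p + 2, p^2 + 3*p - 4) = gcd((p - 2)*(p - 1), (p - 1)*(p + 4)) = p - 1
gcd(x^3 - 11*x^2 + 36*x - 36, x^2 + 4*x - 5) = 1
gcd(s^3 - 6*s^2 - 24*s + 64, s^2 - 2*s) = s - 2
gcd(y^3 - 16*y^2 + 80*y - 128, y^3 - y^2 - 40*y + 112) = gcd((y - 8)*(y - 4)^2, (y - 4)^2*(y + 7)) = y^2 - 8*y + 16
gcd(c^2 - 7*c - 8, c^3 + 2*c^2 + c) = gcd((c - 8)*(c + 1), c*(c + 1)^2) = c + 1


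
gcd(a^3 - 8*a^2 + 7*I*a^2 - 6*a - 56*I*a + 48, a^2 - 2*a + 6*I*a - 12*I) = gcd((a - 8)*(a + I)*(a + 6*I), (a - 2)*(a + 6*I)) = a + 6*I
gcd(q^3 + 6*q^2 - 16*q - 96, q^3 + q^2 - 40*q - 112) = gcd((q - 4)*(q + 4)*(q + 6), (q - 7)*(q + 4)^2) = q + 4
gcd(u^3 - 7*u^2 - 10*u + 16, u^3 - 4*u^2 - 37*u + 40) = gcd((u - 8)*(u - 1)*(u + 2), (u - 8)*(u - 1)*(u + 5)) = u^2 - 9*u + 8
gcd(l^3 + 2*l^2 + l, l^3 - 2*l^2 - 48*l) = l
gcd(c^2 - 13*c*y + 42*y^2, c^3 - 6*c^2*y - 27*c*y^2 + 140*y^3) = -c + 7*y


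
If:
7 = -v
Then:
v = -7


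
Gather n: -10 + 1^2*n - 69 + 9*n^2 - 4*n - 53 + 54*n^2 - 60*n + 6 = 63*n^2 - 63*n - 126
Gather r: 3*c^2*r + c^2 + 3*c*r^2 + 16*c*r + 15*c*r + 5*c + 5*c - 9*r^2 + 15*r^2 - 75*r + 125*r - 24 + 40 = c^2 + 10*c + r^2*(3*c + 6) + r*(3*c^2 + 31*c + 50) + 16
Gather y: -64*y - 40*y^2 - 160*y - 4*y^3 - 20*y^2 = -4*y^3 - 60*y^2 - 224*y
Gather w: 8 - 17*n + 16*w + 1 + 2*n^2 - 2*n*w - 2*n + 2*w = 2*n^2 - 19*n + w*(18 - 2*n) + 9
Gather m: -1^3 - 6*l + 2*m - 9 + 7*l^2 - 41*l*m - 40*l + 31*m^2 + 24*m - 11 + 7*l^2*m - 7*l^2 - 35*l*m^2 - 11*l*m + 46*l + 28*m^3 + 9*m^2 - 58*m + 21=28*m^3 + m^2*(40 - 35*l) + m*(7*l^2 - 52*l - 32)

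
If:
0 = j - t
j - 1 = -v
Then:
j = 1 - v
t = 1 - v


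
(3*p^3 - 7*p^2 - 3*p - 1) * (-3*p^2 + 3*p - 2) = -9*p^5 + 30*p^4 - 18*p^3 + 8*p^2 + 3*p + 2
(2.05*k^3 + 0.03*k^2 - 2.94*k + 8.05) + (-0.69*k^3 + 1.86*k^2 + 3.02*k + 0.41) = 1.36*k^3 + 1.89*k^2 + 0.0800000000000001*k + 8.46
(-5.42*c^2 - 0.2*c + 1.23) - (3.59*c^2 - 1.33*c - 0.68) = -9.01*c^2 + 1.13*c + 1.91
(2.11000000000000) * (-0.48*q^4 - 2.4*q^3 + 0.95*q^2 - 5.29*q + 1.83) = -1.0128*q^4 - 5.064*q^3 + 2.0045*q^2 - 11.1619*q + 3.8613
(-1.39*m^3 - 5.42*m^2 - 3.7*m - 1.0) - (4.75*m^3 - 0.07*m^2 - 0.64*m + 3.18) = -6.14*m^3 - 5.35*m^2 - 3.06*m - 4.18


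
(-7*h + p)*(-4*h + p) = 28*h^2 - 11*h*p + p^2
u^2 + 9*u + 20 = (u + 4)*(u + 5)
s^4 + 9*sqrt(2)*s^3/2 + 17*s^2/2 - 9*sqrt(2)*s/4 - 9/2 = (s - sqrt(2)/2)*(s + sqrt(2)/2)*(s + 3*sqrt(2)/2)*(s + 3*sqrt(2))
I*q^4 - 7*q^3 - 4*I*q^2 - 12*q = q*(q + 2*I)*(q + 6*I)*(I*q + 1)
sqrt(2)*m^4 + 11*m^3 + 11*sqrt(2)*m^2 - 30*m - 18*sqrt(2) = (m - sqrt(2))*(m + 3*sqrt(2))^2*(sqrt(2)*m + 1)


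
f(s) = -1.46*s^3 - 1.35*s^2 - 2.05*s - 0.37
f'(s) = -4.38*s^2 - 2.7*s - 2.05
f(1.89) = -18.92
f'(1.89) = -22.80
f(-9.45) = 1130.55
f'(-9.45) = -367.68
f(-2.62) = 21.99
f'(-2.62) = -25.04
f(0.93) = -4.62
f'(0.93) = -8.35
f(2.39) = -32.91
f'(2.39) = -33.52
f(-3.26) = 42.55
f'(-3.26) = -39.80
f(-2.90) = 29.83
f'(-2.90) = -31.06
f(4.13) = -134.71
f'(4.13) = -87.91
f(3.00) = -58.09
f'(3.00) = -49.57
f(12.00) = -2742.25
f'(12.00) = -665.17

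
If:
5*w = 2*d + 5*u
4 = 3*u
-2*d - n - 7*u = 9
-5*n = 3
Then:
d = -133/15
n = -3/5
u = 4/3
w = -166/75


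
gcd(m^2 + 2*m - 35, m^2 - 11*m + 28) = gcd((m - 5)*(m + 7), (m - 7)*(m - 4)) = 1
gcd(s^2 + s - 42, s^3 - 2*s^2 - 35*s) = 1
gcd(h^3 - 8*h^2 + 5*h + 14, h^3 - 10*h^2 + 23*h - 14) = h^2 - 9*h + 14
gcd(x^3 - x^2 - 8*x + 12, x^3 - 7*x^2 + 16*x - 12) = x^2 - 4*x + 4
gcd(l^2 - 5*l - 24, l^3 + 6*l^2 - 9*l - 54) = l + 3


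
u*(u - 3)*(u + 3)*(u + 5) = u^4 + 5*u^3 - 9*u^2 - 45*u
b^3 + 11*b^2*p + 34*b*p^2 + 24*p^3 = (b + p)*(b + 4*p)*(b + 6*p)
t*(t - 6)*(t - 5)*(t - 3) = t^4 - 14*t^3 + 63*t^2 - 90*t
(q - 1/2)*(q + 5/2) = q^2 + 2*q - 5/4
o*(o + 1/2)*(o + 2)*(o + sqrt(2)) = o^4 + sqrt(2)*o^3 + 5*o^3/2 + o^2 + 5*sqrt(2)*o^2/2 + sqrt(2)*o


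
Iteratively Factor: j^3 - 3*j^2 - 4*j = (j)*(j^2 - 3*j - 4) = j*(j + 1)*(j - 4)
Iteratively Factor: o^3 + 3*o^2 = (o + 3)*(o^2) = o*(o + 3)*(o)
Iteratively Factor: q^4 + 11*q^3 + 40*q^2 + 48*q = (q)*(q^3 + 11*q^2 + 40*q + 48) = q*(q + 4)*(q^2 + 7*q + 12) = q*(q + 3)*(q + 4)*(q + 4)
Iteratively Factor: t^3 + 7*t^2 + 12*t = (t + 4)*(t^2 + 3*t) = (t + 3)*(t + 4)*(t)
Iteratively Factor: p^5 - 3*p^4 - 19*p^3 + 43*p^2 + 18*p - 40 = (p - 5)*(p^4 + 2*p^3 - 9*p^2 - 2*p + 8) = (p - 5)*(p - 1)*(p^3 + 3*p^2 - 6*p - 8) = (p - 5)*(p - 1)*(p + 1)*(p^2 + 2*p - 8) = (p - 5)*(p - 1)*(p + 1)*(p + 4)*(p - 2)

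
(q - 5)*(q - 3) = q^2 - 8*q + 15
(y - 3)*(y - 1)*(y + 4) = y^3 - 13*y + 12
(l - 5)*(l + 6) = l^2 + l - 30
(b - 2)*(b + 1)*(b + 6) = b^3 + 5*b^2 - 8*b - 12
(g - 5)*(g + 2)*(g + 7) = g^3 + 4*g^2 - 31*g - 70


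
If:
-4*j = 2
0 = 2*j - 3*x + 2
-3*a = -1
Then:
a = 1/3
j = -1/2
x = 1/3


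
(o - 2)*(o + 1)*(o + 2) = o^3 + o^2 - 4*o - 4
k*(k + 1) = k^2 + k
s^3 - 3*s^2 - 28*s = s*(s - 7)*(s + 4)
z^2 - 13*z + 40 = (z - 8)*(z - 5)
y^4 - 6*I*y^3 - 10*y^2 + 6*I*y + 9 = (y - 1)*(y + 1)*(y - 3*I)^2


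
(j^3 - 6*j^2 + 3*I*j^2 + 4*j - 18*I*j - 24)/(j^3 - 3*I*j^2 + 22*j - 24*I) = (j - 6)/(j - 6*I)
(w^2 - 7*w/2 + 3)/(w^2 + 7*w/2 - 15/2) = (w - 2)/(w + 5)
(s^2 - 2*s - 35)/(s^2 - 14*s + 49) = (s + 5)/(s - 7)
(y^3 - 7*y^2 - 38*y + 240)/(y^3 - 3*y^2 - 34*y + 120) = (y - 8)/(y - 4)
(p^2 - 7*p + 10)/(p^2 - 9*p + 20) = (p - 2)/(p - 4)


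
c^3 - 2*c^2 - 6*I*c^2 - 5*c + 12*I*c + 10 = (c - 2)*(c - 5*I)*(c - I)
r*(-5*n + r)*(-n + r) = 5*n^2*r - 6*n*r^2 + r^3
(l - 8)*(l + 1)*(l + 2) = l^3 - 5*l^2 - 22*l - 16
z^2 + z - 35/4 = (z - 5/2)*(z + 7/2)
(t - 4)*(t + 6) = t^2 + 2*t - 24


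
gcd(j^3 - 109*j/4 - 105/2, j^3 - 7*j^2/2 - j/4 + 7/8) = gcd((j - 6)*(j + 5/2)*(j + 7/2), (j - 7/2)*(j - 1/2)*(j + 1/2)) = 1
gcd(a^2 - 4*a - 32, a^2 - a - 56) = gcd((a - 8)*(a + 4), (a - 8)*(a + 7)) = a - 8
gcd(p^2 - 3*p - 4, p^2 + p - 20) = p - 4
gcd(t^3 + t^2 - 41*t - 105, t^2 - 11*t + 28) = t - 7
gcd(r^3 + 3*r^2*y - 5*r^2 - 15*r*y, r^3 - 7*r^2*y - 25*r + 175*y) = r - 5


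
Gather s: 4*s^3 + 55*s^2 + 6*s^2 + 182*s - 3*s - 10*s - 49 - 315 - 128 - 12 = 4*s^3 + 61*s^2 + 169*s - 504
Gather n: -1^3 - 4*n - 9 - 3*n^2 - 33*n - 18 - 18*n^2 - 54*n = -21*n^2 - 91*n - 28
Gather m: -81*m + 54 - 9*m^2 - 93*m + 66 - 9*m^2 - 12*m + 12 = -18*m^2 - 186*m + 132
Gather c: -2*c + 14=14 - 2*c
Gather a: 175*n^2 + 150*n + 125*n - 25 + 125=175*n^2 + 275*n + 100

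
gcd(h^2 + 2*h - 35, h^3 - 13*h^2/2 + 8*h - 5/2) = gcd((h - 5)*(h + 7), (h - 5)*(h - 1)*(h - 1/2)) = h - 5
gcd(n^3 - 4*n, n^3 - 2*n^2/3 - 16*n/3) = n^2 + 2*n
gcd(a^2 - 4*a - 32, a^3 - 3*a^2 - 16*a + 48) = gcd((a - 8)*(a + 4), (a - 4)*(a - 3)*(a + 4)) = a + 4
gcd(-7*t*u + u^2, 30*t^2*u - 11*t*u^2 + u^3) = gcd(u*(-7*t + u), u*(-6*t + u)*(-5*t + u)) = u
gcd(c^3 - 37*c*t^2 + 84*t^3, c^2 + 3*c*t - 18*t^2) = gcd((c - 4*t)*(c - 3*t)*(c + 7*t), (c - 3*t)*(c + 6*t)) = -c + 3*t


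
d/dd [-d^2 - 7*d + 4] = -2*d - 7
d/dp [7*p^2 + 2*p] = 14*p + 2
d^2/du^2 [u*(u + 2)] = 2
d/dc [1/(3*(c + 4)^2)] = -2/(3*(c + 4)^3)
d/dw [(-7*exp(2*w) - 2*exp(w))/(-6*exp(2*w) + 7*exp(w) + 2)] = (-61*exp(2*w) - 28*exp(w) - 4)*exp(w)/(36*exp(4*w) - 84*exp(3*w) + 25*exp(2*w) + 28*exp(w) + 4)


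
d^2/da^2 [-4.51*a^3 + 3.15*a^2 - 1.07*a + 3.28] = 6.3 - 27.06*a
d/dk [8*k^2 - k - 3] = 16*k - 1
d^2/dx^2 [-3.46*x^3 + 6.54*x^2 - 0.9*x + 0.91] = 13.08 - 20.76*x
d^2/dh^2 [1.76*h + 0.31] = 0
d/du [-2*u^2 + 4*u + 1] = 4 - 4*u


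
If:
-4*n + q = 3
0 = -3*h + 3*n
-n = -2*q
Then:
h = -6/7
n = -6/7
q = -3/7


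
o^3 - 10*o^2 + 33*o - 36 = (o - 4)*(o - 3)^2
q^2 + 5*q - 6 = (q - 1)*(q + 6)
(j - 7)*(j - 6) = j^2 - 13*j + 42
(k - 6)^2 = k^2 - 12*k + 36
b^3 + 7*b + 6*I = (b - 3*I)*(b + I)*(b + 2*I)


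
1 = 1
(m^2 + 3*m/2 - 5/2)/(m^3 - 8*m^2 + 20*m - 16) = (2*m^2 + 3*m - 5)/(2*(m^3 - 8*m^2 + 20*m - 16))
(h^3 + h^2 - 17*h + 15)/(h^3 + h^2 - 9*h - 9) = (h^2 + 4*h - 5)/(h^2 + 4*h + 3)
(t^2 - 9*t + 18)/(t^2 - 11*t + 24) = (t - 6)/(t - 8)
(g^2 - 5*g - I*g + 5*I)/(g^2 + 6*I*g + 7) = (g - 5)/(g + 7*I)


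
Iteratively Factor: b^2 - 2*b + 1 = (b - 1)*(b - 1)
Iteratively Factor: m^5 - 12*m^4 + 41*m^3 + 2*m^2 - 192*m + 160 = (m - 4)*(m^4 - 8*m^3 + 9*m^2 + 38*m - 40) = (m - 4)*(m + 2)*(m^3 - 10*m^2 + 29*m - 20) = (m - 5)*(m - 4)*(m + 2)*(m^2 - 5*m + 4) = (m - 5)*(m - 4)^2*(m + 2)*(m - 1)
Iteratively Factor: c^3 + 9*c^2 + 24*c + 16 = (c + 1)*(c^2 + 8*c + 16) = (c + 1)*(c + 4)*(c + 4)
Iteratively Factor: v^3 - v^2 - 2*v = (v - 2)*(v^2 + v) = v*(v - 2)*(v + 1)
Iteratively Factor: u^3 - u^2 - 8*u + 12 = (u + 3)*(u^2 - 4*u + 4) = (u - 2)*(u + 3)*(u - 2)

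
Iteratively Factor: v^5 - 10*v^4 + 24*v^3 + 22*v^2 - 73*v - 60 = (v - 5)*(v^4 - 5*v^3 - v^2 + 17*v + 12) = (v - 5)*(v + 1)*(v^3 - 6*v^2 + 5*v + 12) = (v - 5)*(v + 1)^2*(v^2 - 7*v + 12) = (v - 5)*(v - 3)*(v + 1)^2*(v - 4)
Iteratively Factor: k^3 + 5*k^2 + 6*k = (k + 3)*(k^2 + 2*k) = (k + 2)*(k + 3)*(k)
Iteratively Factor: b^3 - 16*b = (b - 4)*(b^2 + 4*b) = (b - 4)*(b + 4)*(b)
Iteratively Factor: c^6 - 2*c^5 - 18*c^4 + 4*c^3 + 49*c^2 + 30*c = (c)*(c^5 - 2*c^4 - 18*c^3 + 4*c^2 + 49*c + 30) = c*(c - 2)*(c^4 - 18*c^2 - 32*c - 15) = c*(c - 5)*(c - 2)*(c^3 + 5*c^2 + 7*c + 3) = c*(c - 5)*(c - 2)*(c + 1)*(c^2 + 4*c + 3) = c*(c - 5)*(c - 2)*(c + 1)*(c + 3)*(c + 1)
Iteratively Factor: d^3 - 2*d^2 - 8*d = (d - 4)*(d^2 + 2*d) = d*(d - 4)*(d + 2)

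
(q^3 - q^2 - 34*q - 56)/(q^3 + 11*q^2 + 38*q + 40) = (q - 7)/(q + 5)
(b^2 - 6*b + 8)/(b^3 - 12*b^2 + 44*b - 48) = 1/(b - 6)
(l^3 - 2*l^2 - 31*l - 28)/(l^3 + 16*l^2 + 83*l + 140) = (l^2 - 6*l - 7)/(l^2 + 12*l + 35)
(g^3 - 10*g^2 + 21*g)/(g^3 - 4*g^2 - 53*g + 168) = g*(g - 7)/(g^2 - g - 56)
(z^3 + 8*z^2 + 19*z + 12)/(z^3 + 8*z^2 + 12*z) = (z^3 + 8*z^2 + 19*z + 12)/(z*(z^2 + 8*z + 12))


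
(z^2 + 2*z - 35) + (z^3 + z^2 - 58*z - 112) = z^3 + 2*z^2 - 56*z - 147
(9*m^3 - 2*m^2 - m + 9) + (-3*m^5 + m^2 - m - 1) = -3*m^5 + 9*m^3 - m^2 - 2*m + 8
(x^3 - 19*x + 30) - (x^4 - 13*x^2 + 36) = -x^4 + x^3 + 13*x^2 - 19*x - 6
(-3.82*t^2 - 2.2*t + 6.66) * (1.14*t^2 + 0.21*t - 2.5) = -4.3548*t^4 - 3.3102*t^3 + 16.6804*t^2 + 6.8986*t - 16.65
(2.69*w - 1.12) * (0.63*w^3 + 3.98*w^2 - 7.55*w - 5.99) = 1.6947*w^4 + 10.0006*w^3 - 24.7671*w^2 - 7.6571*w + 6.7088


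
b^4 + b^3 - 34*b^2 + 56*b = b*(b - 4)*(b - 2)*(b + 7)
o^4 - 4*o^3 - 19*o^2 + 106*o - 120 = (o - 4)*(o - 3)*(o - 2)*(o + 5)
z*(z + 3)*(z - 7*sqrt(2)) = z^3 - 7*sqrt(2)*z^2 + 3*z^2 - 21*sqrt(2)*z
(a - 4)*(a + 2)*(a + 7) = a^3 + 5*a^2 - 22*a - 56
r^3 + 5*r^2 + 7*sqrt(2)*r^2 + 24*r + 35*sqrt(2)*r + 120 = (r + 5)*(r + 3*sqrt(2))*(r + 4*sqrt(2))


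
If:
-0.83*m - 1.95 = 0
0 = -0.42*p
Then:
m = -2.35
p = 0.00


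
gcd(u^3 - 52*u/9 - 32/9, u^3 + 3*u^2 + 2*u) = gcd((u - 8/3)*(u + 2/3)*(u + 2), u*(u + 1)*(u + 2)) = u + 2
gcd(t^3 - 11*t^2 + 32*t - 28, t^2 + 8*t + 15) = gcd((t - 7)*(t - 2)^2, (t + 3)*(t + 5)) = 1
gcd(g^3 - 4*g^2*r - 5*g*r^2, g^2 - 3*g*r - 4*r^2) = g + r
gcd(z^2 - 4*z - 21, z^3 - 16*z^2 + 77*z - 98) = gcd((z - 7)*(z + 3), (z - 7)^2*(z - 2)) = z - 7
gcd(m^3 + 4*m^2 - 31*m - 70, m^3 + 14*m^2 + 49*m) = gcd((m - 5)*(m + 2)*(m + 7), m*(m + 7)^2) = m + 7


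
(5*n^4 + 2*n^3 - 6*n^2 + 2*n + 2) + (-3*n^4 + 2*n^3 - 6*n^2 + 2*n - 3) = 2*n^4 + 4*n^3 - 12*n^2 + 4*n - 1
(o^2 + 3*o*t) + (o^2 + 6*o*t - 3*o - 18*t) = 2*o^2 + 9*o*t - 3*o - 18*t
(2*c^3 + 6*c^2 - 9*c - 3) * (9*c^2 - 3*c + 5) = 18*c^5 + 48*c^4 - 89*c^3 + 30*c^2 - 36*c - 15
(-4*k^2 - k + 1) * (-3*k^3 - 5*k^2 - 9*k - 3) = 12*k^5 + 23*k^4 + 38*k^3 + 16*k^2 - 6*k - 3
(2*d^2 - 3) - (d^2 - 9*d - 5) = d^2 + 9*d + 2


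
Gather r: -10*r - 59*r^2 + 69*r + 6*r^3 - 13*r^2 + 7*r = 6*r^3 - 72*r^2 + 66*r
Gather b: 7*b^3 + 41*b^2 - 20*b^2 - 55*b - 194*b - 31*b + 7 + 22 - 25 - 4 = 7*b^3 + 21*b^2 - 280*b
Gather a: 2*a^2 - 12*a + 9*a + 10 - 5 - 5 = 2*a^2 - 3*a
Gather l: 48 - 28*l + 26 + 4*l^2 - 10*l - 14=4*l^2 - 38*l + 60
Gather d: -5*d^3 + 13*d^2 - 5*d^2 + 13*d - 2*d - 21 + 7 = -5*d^3 + 8*d^2 + 11*d - 14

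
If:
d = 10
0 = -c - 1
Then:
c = -1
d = 10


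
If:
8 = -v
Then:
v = -8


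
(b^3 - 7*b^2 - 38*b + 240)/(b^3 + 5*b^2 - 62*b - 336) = (b - 5)/(b + 7)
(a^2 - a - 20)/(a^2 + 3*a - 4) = (a - 5)/(a - 1)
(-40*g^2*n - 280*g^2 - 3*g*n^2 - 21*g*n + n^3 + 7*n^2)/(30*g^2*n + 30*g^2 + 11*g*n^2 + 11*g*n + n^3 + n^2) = (-8*g*n - 56*g + n^2 + 7*n)/(6*g*n + 6*g + n^2 + n)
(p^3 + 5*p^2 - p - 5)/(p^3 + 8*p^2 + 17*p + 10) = (p - 1)/(p + 2)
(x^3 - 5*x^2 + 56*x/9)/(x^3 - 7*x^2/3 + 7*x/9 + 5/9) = x*(9*x^2 - 45*x + 56)/(9*x^3 - 21*x^2 + 7*x + 5)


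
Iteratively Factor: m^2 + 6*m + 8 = (m + 4)*(m + 2)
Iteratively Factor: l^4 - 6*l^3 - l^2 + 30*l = (l - 5)*(l^3 - l^2 - 6*l) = l*(l - 5)*(l^2 - l - 6) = l*(l - 5)*(l + 2)*(l - 3)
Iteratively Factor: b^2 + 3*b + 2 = (b + 2)*(b + 1)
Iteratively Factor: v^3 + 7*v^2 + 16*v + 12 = (v + 2)*(v^2 + 5*v + 6) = (v + 2)^2*(v + 3)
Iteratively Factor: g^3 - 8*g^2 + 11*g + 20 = (g - 5)*(g^2 - 3*g - 4) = (g - 5)*(g - 4)*(g + 1)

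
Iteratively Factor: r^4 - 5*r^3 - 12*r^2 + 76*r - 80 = (r - 2)*(r^3 - 3*r^2 - 18*r + 40) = (r - 5)*(r - 2)*(r^2 + 2*r - 8) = (r - 5)*(r - 2)*(r + 4)*(r - 2)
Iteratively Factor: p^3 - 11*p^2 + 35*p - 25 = (p - 5)*(p^2 - 6*p + 5) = (p - 5)*(p - 1)*(p - 5)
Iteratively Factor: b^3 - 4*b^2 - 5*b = (b - 5)*(b^2 + b) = b*(b - 5)*(b + 1)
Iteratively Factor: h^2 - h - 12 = (h - 4)*(h + 3)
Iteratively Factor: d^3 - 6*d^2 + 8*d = (d - 2)*(d^2 - 4*d) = (d - 4)*(d - 2)*(d)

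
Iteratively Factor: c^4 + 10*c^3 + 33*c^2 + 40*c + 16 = (c + 1)*(c^3 + 9*c^2 + 24*c + 16) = (c + 1)*(c + 4)*(c^2 + 5*c + 4) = (c + 1)*(c + 4)^2*(c + 1)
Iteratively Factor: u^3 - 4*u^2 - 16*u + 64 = (u + 4)*(u^2 - 8*u + 16) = (u - 4)*(u + 4)*(u - 4)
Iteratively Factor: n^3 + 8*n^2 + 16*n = (n + 4)*(n^2 + 4*n) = (n + 4)^2*(n)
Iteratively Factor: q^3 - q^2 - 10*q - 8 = (q - 4)*(q^2 + 3*q + 2) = (q - 4)*(q + 2)*(q + 1)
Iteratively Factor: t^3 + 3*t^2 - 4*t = (t - 1)*(t^2 + 4*t) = t*(t - 1)*(t + 4)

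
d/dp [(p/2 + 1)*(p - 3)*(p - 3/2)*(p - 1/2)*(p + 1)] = 5*p^4/2 - 4*p^3 - 75*p^2/8 + 8*p + 27/8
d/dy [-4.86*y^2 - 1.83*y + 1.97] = -9.72*y - 1.83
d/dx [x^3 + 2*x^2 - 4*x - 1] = 3*x^2 + 4*x - 4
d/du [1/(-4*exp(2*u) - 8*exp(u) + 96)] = (exp(u) + 1)*exp(u)/(2*(exp(2*u) + 2*exp(u) - 24)^2)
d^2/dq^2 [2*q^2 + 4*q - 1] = 4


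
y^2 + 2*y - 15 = (y - 3)*(y + 5)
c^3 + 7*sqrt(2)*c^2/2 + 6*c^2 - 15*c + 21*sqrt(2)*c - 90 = (c + 6)*(c - 3*sqrt(2)/2)*(c + 5*sqrt(2))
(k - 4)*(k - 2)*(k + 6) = k^3 - 28*k + 48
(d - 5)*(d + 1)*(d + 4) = d^3 - 21*d - 20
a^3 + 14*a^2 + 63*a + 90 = (a + 3)*(a + 5)*(a + 6)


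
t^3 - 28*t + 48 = (t - 4)*(t - 2)*(t + 6)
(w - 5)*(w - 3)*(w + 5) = w^3 - 3*w^2 - 25*w + 75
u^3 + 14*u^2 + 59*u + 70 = (u + 2)*(u + 5)*(u + 7)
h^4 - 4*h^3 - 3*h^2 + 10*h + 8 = (h - 4)*(h - 2)*(h + 1)^2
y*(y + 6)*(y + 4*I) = y^3 + 6*y^2 + 4*I*y^2 + 24*I*y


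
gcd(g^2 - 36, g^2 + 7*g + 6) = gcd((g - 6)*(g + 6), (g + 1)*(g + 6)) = g + 6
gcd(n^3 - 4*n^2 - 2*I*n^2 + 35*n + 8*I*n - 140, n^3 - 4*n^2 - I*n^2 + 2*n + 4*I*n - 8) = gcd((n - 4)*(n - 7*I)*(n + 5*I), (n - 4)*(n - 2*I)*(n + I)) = n - 4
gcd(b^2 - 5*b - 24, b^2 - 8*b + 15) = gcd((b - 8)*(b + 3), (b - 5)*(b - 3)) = 1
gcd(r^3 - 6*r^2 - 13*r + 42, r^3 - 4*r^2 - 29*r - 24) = r + 3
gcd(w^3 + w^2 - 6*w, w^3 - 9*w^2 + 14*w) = w^2 - 2*w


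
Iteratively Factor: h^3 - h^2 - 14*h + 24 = (h + 4)*(h^2 - 5*h + 6) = (h - 3)*(h + 4)*(h - 2)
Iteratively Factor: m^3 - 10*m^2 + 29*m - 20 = (m - 1)*(m^2 - 9*m + 20) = (m - 5)*(m - 1)*(m - 4)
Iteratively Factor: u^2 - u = (u - 1)*(u)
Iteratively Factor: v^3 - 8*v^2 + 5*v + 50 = (v + 2)*(v^2 - 10*v + 25) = (v - 5)*(v + 2)*(v - 5)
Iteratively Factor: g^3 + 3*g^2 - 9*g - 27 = (g + 3)*(g^2 - 9) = (g - 3)*(g + 3)*(g + 3)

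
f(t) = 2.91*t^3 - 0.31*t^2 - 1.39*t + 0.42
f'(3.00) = 75.32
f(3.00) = 72.03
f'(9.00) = 700.16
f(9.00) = 2084.19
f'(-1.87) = 30.30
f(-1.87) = -17.09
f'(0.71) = 2.57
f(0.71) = 0.32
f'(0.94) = 5.74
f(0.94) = 1.26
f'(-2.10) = 38.41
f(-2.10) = -24.98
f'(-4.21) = 155.95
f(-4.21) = -216.36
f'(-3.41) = 102.24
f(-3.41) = -113.83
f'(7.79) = 523.55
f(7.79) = 1346.42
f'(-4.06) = 145.03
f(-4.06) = -193.79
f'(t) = 8.73*t^2 - 0.62*t - 1.39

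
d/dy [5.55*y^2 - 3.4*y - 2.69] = 11.1*y - 3.4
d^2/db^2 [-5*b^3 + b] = -30*b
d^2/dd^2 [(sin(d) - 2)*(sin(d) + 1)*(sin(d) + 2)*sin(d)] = -16*sin(d)^4 - 9*sin(d)^3 + 28*sin(d)^2 + 10*sin(d) - 8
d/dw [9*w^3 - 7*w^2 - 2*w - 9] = 27*w^2 - 14*w - 2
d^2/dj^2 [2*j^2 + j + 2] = 4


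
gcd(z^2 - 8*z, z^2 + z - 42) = 1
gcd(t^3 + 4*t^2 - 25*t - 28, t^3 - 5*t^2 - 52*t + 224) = t^2 + 3*t - 28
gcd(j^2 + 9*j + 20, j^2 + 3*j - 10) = j + 5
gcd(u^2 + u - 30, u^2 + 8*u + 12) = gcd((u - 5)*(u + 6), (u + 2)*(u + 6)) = u + 6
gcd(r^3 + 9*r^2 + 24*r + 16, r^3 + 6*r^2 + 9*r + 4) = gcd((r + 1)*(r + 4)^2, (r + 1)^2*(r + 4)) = r^2 + 5*r + 4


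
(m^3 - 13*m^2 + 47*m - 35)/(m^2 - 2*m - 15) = (m^2 - 8*m + 7)/(m + 3)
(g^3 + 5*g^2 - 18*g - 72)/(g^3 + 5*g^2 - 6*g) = (g^2 - g - 12)/(g*(g - 1))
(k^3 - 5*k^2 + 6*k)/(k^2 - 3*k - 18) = k*(-k^2 + 5*k - 6)/(-k^2 + 3*k + 18)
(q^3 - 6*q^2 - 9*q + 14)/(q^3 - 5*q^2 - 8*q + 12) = (q - 7)/(q - 6)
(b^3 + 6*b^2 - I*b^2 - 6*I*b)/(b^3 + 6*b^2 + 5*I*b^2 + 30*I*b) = (b - I)/(b + 5*I)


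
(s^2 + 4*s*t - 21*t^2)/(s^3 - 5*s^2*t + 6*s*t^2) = (s + 7*t)/(s*(s - 2*t))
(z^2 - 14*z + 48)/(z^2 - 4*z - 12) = (z - 8)/(z + 2)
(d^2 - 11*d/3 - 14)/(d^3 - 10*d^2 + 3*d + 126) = (d + 7/3)/(d^2 - 4*d - 21)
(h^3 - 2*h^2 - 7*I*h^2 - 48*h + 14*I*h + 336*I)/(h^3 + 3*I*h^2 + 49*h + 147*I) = (h^2 - 2*h - 48)/(h^2 + 10*I*h - 21)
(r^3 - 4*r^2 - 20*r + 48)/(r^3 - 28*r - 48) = (r - 2)/(r + 2)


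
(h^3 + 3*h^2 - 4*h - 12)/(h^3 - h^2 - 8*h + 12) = (h + 2)/(h - 2)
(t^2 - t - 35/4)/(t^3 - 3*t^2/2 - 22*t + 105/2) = (t + 5/2)/(t^2 + 2*t - 15)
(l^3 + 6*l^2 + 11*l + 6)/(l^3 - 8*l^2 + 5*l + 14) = (l^2 + 5*l + 6)/(l^2 - 9*l + 14)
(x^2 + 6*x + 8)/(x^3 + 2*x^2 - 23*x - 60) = (x + 2)/(x^2 - 2*x - 15)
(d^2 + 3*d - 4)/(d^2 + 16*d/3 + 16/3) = 3*(d - 1)/(3*d + 4)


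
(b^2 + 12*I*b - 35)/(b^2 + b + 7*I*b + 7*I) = (b + 5*I)/(b + 1)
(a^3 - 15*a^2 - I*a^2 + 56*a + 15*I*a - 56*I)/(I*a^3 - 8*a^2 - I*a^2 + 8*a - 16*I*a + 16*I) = (-I*a^3 + a^2*(-1 + 15*I) + a*(15 - 56*I) - 56)/(a^3 + a^2*(-1 + 8*I) - 8*a*(2 + I) + 16)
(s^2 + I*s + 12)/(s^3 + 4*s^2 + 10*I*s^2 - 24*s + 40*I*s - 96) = (s - 3*I)/(s^2 + s*(4 + 6*I) + 24*I)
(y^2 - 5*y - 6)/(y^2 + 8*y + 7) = (y - 6)/(y + 7)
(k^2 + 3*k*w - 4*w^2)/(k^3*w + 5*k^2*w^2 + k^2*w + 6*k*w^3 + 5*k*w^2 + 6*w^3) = (k^2 + 3*k*w - 4*w^2)/(w*(k^3 + 5*k^2*w + k^2 + 6*k*w^2 + 5*k*w + 6*w^2))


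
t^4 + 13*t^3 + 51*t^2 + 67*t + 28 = (t + 1)^2*(t + 4)*(t + 7)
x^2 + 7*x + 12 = (x + 3)*(x + 4)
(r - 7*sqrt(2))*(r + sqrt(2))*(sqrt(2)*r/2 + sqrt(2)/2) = sqrt(2)*r^3/2 - 6*r^2 + sqrt(2)*r^2/2 - 7*sqrt(2)*r - 6*r - 7*sqrt(2)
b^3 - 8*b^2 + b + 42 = (b - 7)*(b - 3)*(b + 2)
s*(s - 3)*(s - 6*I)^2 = s^4 - 3*s^3 - 12*I*s^3 - 36*s^2 + 36*I*s^2 + 108*s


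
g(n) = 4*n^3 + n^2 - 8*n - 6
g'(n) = 12*n^2 + 2*n - 8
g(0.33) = -8.39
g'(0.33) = -6.03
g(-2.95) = -76.39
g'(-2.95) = 90.53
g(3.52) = 152.69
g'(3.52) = 147.72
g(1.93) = 11.04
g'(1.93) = 40.56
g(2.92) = 78.75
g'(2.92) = 100.16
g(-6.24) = -889.02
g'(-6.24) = 446.77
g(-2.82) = -65.19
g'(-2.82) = 81.79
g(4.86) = 437.90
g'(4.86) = 285.16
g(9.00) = 2919.00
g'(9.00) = 982.00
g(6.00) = 846.00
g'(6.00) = 436.00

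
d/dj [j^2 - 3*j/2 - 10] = 2*j - 3/2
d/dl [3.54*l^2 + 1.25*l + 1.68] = 7.08*l + 1.25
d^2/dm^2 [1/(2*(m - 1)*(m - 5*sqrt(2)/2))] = 2*(4*(m - 1)^2 + 2*(m - 1)*(2*m - 5*sqrt(2)) + (2*m - 5*sqrt(2))^2)/((m - 1)^3*(2*m - 5*sqrt(2))^3)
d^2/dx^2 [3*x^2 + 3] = 6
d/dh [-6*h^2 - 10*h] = -12*h - 10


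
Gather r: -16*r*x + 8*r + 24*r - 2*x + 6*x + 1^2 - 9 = r*(32 - 16*x) + 4*x - 8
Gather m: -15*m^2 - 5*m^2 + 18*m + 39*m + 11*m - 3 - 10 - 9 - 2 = -20*m^2 + 68*m - 24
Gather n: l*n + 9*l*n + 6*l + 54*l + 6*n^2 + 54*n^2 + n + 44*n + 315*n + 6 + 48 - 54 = 60*l + 60*n^2 + n*(10*l + 360)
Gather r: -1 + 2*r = 2*r - 1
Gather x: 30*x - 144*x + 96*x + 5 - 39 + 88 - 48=6 - 18*x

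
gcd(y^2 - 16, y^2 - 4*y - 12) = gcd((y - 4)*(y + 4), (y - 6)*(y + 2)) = 1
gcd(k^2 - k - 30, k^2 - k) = 1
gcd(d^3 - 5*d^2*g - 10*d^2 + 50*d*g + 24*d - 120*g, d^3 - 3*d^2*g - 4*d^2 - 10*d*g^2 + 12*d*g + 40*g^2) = d^2 - 5*d*g - 4*d + 20*g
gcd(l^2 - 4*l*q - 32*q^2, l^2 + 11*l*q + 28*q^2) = l + 4*q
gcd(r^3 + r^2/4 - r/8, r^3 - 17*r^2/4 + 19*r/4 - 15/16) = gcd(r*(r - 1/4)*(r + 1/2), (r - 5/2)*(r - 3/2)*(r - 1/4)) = r - 1/4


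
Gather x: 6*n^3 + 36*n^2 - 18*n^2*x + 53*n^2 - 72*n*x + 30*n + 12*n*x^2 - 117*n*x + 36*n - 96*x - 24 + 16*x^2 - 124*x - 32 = 6*n^3 + 89*n^2 + 66*n + x^2*(12*n + 16) + x*(-18*n^2 - 189*n - 220) - 56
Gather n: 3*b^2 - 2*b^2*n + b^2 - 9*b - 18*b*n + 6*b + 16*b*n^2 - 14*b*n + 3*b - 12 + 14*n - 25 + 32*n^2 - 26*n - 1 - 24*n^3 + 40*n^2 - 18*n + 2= 4*b^2 - 24*n^3 + n^2*(16*b + 72) + n*(-2*b^2 - 32*b - 30) - 36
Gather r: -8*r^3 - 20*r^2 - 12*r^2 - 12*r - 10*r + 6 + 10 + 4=-8*r^3 - 32*r^2 - 22*r + 20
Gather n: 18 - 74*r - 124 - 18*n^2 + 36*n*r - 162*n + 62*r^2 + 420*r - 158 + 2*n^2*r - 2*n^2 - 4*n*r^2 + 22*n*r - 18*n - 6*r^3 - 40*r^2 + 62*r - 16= n^2*(2*r - 20) + n*(-4*r^2 + 58*r - 180) - 6*r^3 + 22*r^2 + 408*r - 280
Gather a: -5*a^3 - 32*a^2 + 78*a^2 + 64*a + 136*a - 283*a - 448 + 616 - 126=-5*a^3 + 46*a^2 - 83*a + 42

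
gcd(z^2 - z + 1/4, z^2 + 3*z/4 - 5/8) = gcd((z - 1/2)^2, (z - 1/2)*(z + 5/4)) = z - 1/2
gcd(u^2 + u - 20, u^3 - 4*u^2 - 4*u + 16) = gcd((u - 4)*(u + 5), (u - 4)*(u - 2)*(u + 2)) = u - 4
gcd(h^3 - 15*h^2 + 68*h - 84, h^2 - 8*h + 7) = h - 7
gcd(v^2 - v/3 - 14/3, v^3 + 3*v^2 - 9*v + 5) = 1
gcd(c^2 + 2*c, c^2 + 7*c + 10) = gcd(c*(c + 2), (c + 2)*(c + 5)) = c + 2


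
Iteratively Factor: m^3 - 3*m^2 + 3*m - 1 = (m - 1)*(m^2 - 2*m + 1) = (m - 1)^2*(m - 1)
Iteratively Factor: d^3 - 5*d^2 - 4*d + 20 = (d - 5)*(d^2 - 4) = (d - 5)*(d + 2)*(d - 2)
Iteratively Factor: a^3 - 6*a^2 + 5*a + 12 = (a - 3)*(a^2 - 3*a - 4) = (a - 4)*(a - 3)*(a + 1)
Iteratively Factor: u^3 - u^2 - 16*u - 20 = (u + 2)*(u^2 - 3*u - 10) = (u + 2)^2*(u - 5)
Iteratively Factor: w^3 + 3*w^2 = (w + 3)*(w^2) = w*(w + 3)*(w)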